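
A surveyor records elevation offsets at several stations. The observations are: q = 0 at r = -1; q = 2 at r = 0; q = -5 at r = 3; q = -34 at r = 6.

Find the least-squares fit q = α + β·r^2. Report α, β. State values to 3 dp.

α = 2.176, β = -0.994

With design matrix A, AᵀA = [[4, 46]; [46, 1378]] and Aᵀq = [-37, -1269]ᵀ.
Δ = 4·1378 − 46² = 3396.
α = ((-37)·1378 − 46·(-1269))/3396 = 1847/849; β = (4·(-1269) − 46·(-37))/3396 = -1687/1698.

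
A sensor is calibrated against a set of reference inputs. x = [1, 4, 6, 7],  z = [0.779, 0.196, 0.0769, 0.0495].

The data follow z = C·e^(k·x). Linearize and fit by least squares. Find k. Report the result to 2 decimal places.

k = -0.46

Linearized form: ln z = k·x + ln C. From the 4 transformed points,
Σx = 18.0000, Σ(x)² = 102.0000, Σln z = -7.4504, Σx·ln z = -43.2003.
Equations: 102.0000·k + 18.0000·ln C = -43.2003;  18.0000·k + 4·ln C = -7.4504.
Δ = 102.0000·4 − (18.0000)² = 84.0000; k = (-43.2003·4 − 18.0000·-7.4504)/84.0000 = -0.46064, ln C = (102.0000·-7.4504 − 18.0000·-43.2003)/84.0000 = 0.21027.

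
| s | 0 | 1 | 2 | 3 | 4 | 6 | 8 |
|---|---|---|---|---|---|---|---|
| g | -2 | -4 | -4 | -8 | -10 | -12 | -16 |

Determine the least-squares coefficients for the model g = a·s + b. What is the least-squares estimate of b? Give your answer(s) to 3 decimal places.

b = -1.964

With design matrix X, XᵀX = [[130, 24]; [24, 7]] and Xᵀg = [-276, -56]ᵀ.
Eliminating b: 7·(row 1) − 24·(row 2) gives 334·a = 7·(-276) − 24·(-56) = -588, so a = -294/167.
Then b = ((-56) − 24·(-294/167))/7 = -328/167.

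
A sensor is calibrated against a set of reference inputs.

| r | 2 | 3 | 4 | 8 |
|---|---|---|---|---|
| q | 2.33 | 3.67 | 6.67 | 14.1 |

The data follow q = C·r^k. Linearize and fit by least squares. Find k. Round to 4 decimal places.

With ln qᵢ as the transformed response and ln rᵢ as the regressor:
AᵀA = [[7.9333, 5.2575]; [5.2575, 4]], rhs = [10.1479, 6.6899]ᵀ  (here Σln r = 5.2575, Σ(ln r)² = 7.9333, Σln q = 6.6899, Σln r·ln q = 10.1479).
Solving (det = 4.0919): k = 1.32454, ln C = -0.06848.

k = 1.3245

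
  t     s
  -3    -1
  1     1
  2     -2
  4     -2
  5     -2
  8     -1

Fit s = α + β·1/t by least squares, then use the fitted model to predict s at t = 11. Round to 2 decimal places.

The normal equations are: 6·α + (209/120)·β = -7;  (209/120)·α + (21301/14400)·β = -83/120.
(Σ1 = 6, Σ1/t = 209/120, Σ1/t·1/t = 21301/14400, Σs = -7, Σ1/t·s = -83/120.)
Δ = 6·(21301/14400) − (209/120)² = 3365/576.
α = ((-7)·(21301/14400) − (209/120)·(-83/120))/(3365/576) = -26352/16825; β = (6·(-83/120) − (209/120)·(-7))/(3365/576) = 4632/3365.
At t = 11: ŝ = (-26352/16825)·(1) + (4632/3365)·(1/11) = -266712/185075.

ŝ = -1.44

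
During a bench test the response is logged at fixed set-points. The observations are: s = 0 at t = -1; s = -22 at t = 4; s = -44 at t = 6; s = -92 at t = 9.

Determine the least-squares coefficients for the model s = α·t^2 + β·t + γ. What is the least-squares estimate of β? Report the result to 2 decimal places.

β = -1.48

Forming MᵀM = [[8114, 1008, 134]; [1008, 134, 18]; [134, 18, 4]] and Mᵀs = [-9388, -1180, -158]ᵀ gives MᵀM·[α, β, γ]ᵀ = Mᵀs.
Inverting the 3×3 Gram matrix, [α, β, γ]ᵀ = [-2709/2810, -833/562, -1501/2810]ᵀ.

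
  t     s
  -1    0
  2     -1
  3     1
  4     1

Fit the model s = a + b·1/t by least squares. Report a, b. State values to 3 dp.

a = 0.249, b = 0.044

With design matrix A, AᵀA = [[4, 1/12]; [1/12, 205/144]] and Aᵀs = [1, 1/12]ᵀ.
Δ = 4·(205/144) − (1/12)² = 91/16.
a = (1·(205/144) − (1/12)·(1/12))/(91/16) = 68/273; b = (4·(1/12) − (1/12)·1)/(91/16) = 4/91.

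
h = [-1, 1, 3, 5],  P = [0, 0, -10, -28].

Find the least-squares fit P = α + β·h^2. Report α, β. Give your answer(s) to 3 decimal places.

Compute the Gram sums: Σ1 = 4, Σh^2 = 36, Σh^2·h^2 = 708.
And ΣP = -38, Σh^2·P = -790.
So MᵀM·[α, β]ᵀ = MᵀP: [[4, 36]; [36, 708]]·[α, β]ᵀ = [-38, -790]ᵀ.
Δ = 4·708 − 36² = 1536.
α = ((-38)·708 − 36·(-790))/1536 = 1; β = (4·(-790) − 36·(-38))/1536 = -7/6.

α = 1.000, β = -1.167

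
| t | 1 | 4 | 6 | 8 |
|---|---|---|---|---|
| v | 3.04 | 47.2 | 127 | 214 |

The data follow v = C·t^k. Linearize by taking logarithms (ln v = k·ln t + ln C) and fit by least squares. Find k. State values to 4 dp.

Let Y = ln v. Fitting Y = k·ln t + ln C by least squares:
Σln t = 5.2575, Σ(ln t)² = 9.4563, Σln v = 15.1764, Σln t·ln v = 25.1812.
Equations: 9.4563·k + 5.2575·ln C = 25.1812;  5.2575·k + 4·ln C = 15.1764.
Slope k = (n·Σln t·ln v − Σln t·Σln v)/(n·Σ(ln t)² − (Σln t)²) = (4·25.1812 − 5.2575·15.1764)/10.1839 = 2.05567; ln C = (Σln v − k·Σln t)/n = 1.09218.

k = 2.0557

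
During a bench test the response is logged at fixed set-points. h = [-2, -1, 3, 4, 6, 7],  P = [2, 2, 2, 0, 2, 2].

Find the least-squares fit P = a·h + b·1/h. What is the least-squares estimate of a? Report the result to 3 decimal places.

a = 0.364

Sums needed: Σh·h = 115, Σh·1/h = 6, Σ1/h·1/h = 10385/7056.
Moment sums: Σh·P = 26, Σ1/h·P = -12/7.
MᵀM·[a, b]ᵀ = MᵀP becomes [[115, 6]; [6, 10385/7056]]·[a, b]ᵀ = [26, -12/7]ᵀ.
Δ = 115·(10385/7056) − 6² = 940259/7056.
a = (26·(10385/7056) − 6·(-12/7))/(940259/7056) = 342586/940259; b = (115·(-12/7) − 6·26)/(940259/7056) = -2491776/940259.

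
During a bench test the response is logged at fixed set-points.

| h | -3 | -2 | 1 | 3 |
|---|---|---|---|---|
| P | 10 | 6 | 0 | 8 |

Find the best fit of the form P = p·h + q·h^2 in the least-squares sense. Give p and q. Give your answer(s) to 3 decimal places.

p = -0.472, q = 1.021

Normal-equation sums: Σh·h = 23, Σh·h^2 = -7, Σh^2·h^2 = 179.
Moment sums: Σh·P = -18, Σh^2·P = 186.
AᵀA·[p, q]ᵀ = AᵀP becomes [[23, -7]; [-7, 179]]·[p, q]ᵀ = [-18, 186]ᵀ.
Determinant 23·179 − (-7)² = 4068.
p = ((-18)·179 − (-7)·186)/4068 = -160/339; q = (23·186 − (-7)·(-18))/4068 = 346/339.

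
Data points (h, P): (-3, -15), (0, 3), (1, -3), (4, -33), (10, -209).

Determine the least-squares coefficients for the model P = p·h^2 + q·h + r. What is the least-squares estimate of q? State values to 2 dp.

XᵀX·[p, q, r]ᵀ = XᵀP reads: 10338·p + 1038·q + 126·r = -21566;  1038·p + 126·q + 12·r = -2180;  126·p + 12·q + 5·r = -257.
(Σh^2·h^2 = 10338, Σh^2·h = 1038, Σh^2 = 126, Σh·h = 126, Σh = 12, Σ1 = 5, Σh^2·P = -21566, Σh·P = -2180, ΣP = -257.)
Inverting the 3×3 Gram matrix, [p, q, r]ᵀ = [-16501/8079, -5051/8079, 4229/2693]ᵀ.

q = -0.63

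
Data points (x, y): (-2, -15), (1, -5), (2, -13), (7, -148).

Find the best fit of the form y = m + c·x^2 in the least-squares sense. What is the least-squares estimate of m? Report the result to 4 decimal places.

Setting ∂/∂m … = 0 gives: 4·m + 58·c = -181;  58·m + 2434·c = -7369.
Eliminating c: 2434·(row 1) − 58·(row 2) gives 6372·m = 2434·(-181) − 58·(-7369) = -13152, so m = -1096/531.
Then c = ((-7369) − 58·(-1096/531))/2434 = -3163/1062.

m = -2.0640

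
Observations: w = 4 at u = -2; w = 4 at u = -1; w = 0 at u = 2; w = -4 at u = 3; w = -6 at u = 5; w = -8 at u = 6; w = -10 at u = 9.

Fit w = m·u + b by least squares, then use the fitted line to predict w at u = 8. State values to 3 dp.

ŵ = -9.761

Compute the Gram sums: Σu·u = 160, Σu = 22, Σ1 = 7.
For Mᵀw: Σu·w = -192, Σw = -20.
Determinant 160·7 − 22² = 636.
m = ((-192)·7 − 22·(-20))/636 = -226/159; b = (160·(-20) − 22·(-192))/636 = 256/159.
At u = 8: ŵ = (-226/159)·(8) + (256/159)·(1) = -1552/159.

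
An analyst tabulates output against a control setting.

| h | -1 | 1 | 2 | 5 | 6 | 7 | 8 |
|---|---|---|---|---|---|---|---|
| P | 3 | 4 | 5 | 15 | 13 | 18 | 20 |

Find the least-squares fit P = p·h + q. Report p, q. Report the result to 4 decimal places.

The normal system MᵀM·[p, q]ᵀ = MᵀP is [[180, 28]; [28, 7]]·[p, q]ᵀ = [450, 78]ᵀ.
Determinant 180·7 − 28² = 476.
p = (450·7 − 28·78)/476 = 69/34; q = (180·78 − 28·450)/476 = 360/119.

p = 2.0294, q = 3.0252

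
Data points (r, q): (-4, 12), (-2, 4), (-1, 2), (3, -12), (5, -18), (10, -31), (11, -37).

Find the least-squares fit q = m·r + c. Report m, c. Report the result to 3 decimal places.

m = -3.140, c = -1.559

With design matrix A, AᵀA = [[276, 22]; [22, 7]] and Aᵀq = [-901, -80]ᵀ.
Determinant 276·7 − 22² = 1448.
m = ((-901)·7 − 22·(-80))/1448 = -4547/1448; c = (276·(-80) − 22·(-901))/1448 = -1129/724.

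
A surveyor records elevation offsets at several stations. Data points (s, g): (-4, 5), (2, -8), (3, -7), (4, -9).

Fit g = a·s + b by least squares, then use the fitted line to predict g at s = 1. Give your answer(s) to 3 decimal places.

From the data, Σs·s = 45, Σs = 5, Σ1 = 4.
And Σs·g = -93, Σg = -19.
det = 45·4 − 5² = 155.
a = ((-93)·4 − 5·(-19))/155 = -277/155; b = (45·(-19) − 5·(-93))/155 = -78/31.
At s = 1: ĝ = (-277/155)·(1) + (-78/31)·(1) = -667/155.

ĝ = -4.303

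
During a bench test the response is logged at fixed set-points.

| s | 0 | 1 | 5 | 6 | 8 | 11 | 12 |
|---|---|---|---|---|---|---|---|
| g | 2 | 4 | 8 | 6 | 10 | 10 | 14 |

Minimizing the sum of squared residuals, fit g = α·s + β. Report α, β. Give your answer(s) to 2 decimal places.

α = 0.84, β = 2.57

Compute the Gram sums: Σs·s = 391, Σs = 43, Σ1 = 7.
Right-hand side: Σs·g = 438, Σg = 54.
det = 391·7 − 43² = 888.
α = (438·7 − 43·54)/888 = 31/37; β = (391·54 − 43·438)/888 = 95/37.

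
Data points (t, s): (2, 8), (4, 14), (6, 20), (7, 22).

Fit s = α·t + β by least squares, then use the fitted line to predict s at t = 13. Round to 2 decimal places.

ŝ = 39.49

AᵀA·[α, β]ᵀ = Aᵀs reads: 105·α + 19·β = 346;  19·α + 4·β = 64.
(Σt·t = 105, Σt = 19, Σ1 = 4, Σt·s = 346, Σs = 64.)
Determinant 105·4 − 19² = 59.
α = (346·4 − 19·64)/59 = 168/59; β = (105·64 − 19·346)/59 = 146/59.
At t = 13: ŝ = (168/59)·(13) + (146/59)·(1) = 2330/59.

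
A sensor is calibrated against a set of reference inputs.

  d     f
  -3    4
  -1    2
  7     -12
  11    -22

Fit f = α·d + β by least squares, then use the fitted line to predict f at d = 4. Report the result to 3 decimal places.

Setting ∂/∂α … = 0 gives: 180·α + 14·β = -340;  14·α + 4·β = -28.
(Σd·d = 180, Σd = 14, Σ1 = 4, Σd·f = -340, Σf = -28.)
Δ = 180·4 − 14² = 524.
α = ((-340)·4 − 14·(-28))/524 = -242/131; β = (180·(-28) − 14·(-340))/524 = -70/131.
At d = 4: f̂ = (-242/131)·(4) + (-70/131)·(1) = -1038/131.

f̂ = -7.924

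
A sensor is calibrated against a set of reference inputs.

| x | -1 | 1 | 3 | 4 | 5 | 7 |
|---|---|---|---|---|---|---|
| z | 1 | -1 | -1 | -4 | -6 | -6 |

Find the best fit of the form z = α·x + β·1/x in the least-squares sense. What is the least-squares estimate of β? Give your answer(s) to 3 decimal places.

Setting ∂/∂α … = 0 gives: 101·α + 6·β = -93;  6·α + (394081/176400)·β = -566/105.
(Σx·x = 101, Σx·1/x = 6, Σ1/x·1/x = 394081/176400, Σx·z = -93, Σ1/x·z = -566/105.)
Eliminating β: (394081/176400)·(row 1) − 6·(row 2) gives (33451781/176400)·α = (394081/176400)·(-93) − 6·(-566/105) = -10314751/58800, so α = -30944253/33451781.
Then β = ((-566/105) − 6·(-30944253/33451781))/(394081/176400) = 2392320/33451781.

β = 0.072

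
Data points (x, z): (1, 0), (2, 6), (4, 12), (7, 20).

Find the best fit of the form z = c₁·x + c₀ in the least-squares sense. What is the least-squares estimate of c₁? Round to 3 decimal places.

With design matrix A, AᵀA = [[70, 14]; [14, 4]] and Aᵀz = [200, 38]ᵀ.
det = 70·4 − 14² = 84.
c₁ = (200·4 − 14·38)/84 = 67/21; c₀ = (70·38 − 14·200)/84 = -5/3.

c₁ = 3.190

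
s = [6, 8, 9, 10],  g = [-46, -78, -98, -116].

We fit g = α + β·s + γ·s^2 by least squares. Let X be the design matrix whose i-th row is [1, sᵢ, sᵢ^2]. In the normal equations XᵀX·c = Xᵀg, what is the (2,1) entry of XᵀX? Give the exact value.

33

Row 2 ↔ basis s, column 1 ↔ basis 1, so (XᵀX)_{2,1} = Σᵢ s = (6)·(1) + (8)·(1) + (9)·(1) + (10)·(1) = 33.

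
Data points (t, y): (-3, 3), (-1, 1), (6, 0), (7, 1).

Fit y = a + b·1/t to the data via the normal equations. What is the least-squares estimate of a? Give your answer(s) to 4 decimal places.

a = 1.0853

AᵀA·[a, b]ᵀ = Aᵀy reads: 4·a + (-43/42)·b = 5;  (-43/42)·a + (2045/1764)·b = -13/7.
Determinant 4·(2045/1764) − (-43/42)² = 6331/1764.
a = (5·(2045/1764) − (-43/42)·(-13/7))/(6331/1764) = 6871/6331; b = (4·(-13/7) − (-43/42)·5)/(6331/1764) = -4074/6331.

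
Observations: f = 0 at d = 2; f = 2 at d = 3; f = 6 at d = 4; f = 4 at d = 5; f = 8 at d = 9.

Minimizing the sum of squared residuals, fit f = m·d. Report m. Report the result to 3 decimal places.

Setting ∂/∂m … = 0 gives: 135·m = 122.
(Σd·d = 135, Σd·f = 122.)
Hence m = 122 / 135 ≈ 0.903704.

m = 0.904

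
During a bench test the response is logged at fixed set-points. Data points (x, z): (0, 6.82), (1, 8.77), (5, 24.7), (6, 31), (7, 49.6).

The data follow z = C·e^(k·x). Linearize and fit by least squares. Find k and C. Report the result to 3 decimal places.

k = 0.271, C = 6.665

Taking logs, ln z = k·x + ln C, so regress ln z on x.
Σx = 19.0000, Σ(x)² = 111.0000, Σln z = 14.6360, Σx·ln z = 66.1372.
Equations: 111.0000·k + 19.0000·ln C = 66.1372;  19.0000·k + 5·ln C = 14.6360.
Slope k = (n·Σx·ln z − Σx·Σln z)/(n·Σ(x)² − (Σx)²) = (5·66.1372 − 19.0000·14.6360)/194.0000 = 0.27115; ln C = (Σln z − k·Σx)/n = 1.89684, so C = exp(1.89684) = 6.66478.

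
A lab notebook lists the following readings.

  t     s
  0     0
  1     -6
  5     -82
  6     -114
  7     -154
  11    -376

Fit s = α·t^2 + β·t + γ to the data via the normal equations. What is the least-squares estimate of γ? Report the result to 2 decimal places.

γ = -1.02

MᵀM·[α, β, γ]ᵀ = Mᵀs reads: 18964·α + 2016·β + 232·γ = -59202;  2016·α + 232·β + 30·γ = -6314;  232·α + 30·β + 6·γ = -732.
(Σt^2·t^2 = 18964, Σt^2·t = 2016, Σt^2 = 232, Σt·t = 232, Σt = 30, Σ1 = 6, Σt^2·s = -59202, Σt·s = -6314, Σs = -732.)
Solving the 3×3 system (Gaussian elimination) gives α = -196359/65038, β = -27607/32519, γ = -33009/32519.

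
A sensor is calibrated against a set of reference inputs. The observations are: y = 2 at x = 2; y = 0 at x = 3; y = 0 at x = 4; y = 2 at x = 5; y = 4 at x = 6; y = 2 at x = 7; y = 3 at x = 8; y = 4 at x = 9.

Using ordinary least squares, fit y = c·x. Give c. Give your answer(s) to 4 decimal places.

Compute the Gram sums: Σx·x = 284.
For Mᵀy: Σx·y = 112.
MᵀM·[c]ᵀ = Mᵀy becomes [[284]]·[c]ᵀ = [112]ᵀ.
c = 112/284 = 0.394366.

c = 0.3944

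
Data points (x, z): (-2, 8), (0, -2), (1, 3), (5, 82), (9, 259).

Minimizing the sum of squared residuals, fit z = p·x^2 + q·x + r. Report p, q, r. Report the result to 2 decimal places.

p = 3.06, q = 1.39, r = -1.63

Sums needed: Σx^2·x^2 = 7203, Σx^2·x = 847, Σx^2 = 111, Σx·x = 111, Σx = 13, Σ1 = 5.
Moment sums: Σx^2·z = 23064, Σx·z = 2728, Σz = 350.
Solving the 3×3 system (Gaussian elimination) gives p = 206907/67531, q = 93711/67531, r = -109814/67531.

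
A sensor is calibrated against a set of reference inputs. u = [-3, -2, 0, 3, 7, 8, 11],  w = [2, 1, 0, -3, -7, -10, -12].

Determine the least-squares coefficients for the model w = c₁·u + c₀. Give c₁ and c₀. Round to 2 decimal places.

Entries of AᵀA: Σu·u = 256, Σu = 24, Σ1 = 7.
Right-hand side: Σu·w = -278, Σw = -29.
So AᵀA·[c₁, c₀]ᵀ = Aᵀw: [[256, 24]; [24, 7]]·[c₁, c₀]ᵀ = [-278, -29]ᵀ.
det = 256·7 − 24² = 1216.
c₁ = ((-278)·7 − 24·(-29))/1216 = -625/608; c₀ = (256·(-29) − 24·(-278))/1216 = -47/76.

c₁ = -1.03, c₀ = -0.62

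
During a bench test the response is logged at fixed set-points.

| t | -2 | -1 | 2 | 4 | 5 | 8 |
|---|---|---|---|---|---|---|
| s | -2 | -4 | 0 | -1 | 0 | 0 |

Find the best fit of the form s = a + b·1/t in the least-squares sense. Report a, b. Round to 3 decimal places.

Compute the Gram sums: Σ1 = 6, Σ1/t = -17/40, Σ1/t·1/t = 2589/1600.
Moment sums: Σs = -7, Σ1/t·s = 19/4.
Eliminating b: (2589/1600)·(row 1) − (-17/40)·(row 2) gives (3049/320)·a = (2589/1600)·(-7) − (-17/40)·(19/4) = -14893/1600, so a = -14893/15245.
Then b = ((19/4) − (-17/40)·(-14893/15245))/(2589/1600) = 8168/3049.

a = -0.977, b = 2.679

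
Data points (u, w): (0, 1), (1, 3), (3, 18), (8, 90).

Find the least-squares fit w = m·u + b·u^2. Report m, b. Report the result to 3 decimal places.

m = 2.664, b = 1.074

Normal-equation sums: Σu·u = 74, Σu·u^2 = 540, Σu^2·u^2 = 4178.
Moment sums: Σu·w = 777, Σu^2·w = 5925.
Normal equations: [[74, 540]; [540, 4178]]·[m, b]ᵀ = [777, 5925]ᵀ.
Eliminating b: 4178·(row 1) − 540·(row 2) gives 17572·m = 4178·777 − 540·5925 = 46806, so m = 23403/8786.
Then b = (5925 − 540·(23403/8786))/4178 = 9435/8786.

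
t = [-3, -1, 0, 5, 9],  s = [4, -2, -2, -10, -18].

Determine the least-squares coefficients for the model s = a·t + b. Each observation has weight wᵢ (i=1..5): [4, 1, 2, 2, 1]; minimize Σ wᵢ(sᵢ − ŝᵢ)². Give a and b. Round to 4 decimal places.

a = -1.7713, b = -1.7372

From the data, Σwᵢ·t·t = 168, Σwᵢ·t = 6, Σwᵢ·1 = 10.
And Σwᵢ·t·s = -308, Σwᵢ·s = -28.
Eliminating b: 10·(row 1) − 6·(row 2) gives 1644·a = 10·(-308) − 6·(-28) = -2912, so a = -728/411.
Then b = ((-28) − 6·(-728/411))/10 = -238/137.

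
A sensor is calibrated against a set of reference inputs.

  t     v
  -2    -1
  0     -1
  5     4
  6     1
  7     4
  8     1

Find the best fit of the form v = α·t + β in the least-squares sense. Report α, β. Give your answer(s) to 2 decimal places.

α = 0.39, β = -0.23

Normal-equation sums: Σt·t = 178, Σt = 24, Σ1 = 6.
For Xᵀv: Σt·v = 64, Σv = 8.
det = 178·6 − 24² = 492.
α = (64·6 − 24·8)/492 = 16/41; β = (178·8 − 24·64)/492 = -28/123.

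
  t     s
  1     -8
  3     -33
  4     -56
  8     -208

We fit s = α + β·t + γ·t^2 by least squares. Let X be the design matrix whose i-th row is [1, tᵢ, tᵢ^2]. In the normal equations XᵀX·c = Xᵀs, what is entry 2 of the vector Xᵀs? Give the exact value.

Entry 2 ↔ basis t, so (Xᵀs)_{2} = Σᵢ (t)·sᵢ = (1)·(-8) + (3)·(-33) + (4)·(-56) + (8)·(-208) = -1995.

-1995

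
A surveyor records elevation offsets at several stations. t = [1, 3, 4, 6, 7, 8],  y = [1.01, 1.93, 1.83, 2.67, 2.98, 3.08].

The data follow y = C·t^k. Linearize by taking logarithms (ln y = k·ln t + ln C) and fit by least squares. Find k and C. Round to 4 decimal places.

k = 0.5393, C = 0.9989

Taking logs, ln y = k·ln t + ln C, so regress ln y on ln t.
Sums: Σln t = 8.3020, Σ(ln t)² = 14.4498, Σln y = 4.4707, Σln t·ln y = 7.7838.
Normal system: [[14.4498, 8.3020]; [8.3020, 6]]·[k, ln C]ᵀ = [7.7838, 4.4707]ᵀ.
Solving (det = 17.7753): k = 0.53933, ln C = -0.00113, so C = exp(-0.00113) = 0.99887.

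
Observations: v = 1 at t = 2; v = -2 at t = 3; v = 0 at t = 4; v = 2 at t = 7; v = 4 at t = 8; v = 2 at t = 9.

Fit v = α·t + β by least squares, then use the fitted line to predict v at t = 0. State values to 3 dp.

v̂ = -1.683

Entries of MᵀM: Σt·t = 223, Σt = 33, Σ1 = 6.
Moment sums: Σt·v = 60, Σv = 7.
Normal equations: [[223, 33]; [33, 6]]·[α, β]ᵀ = [60, 7]ᵀ.
det = 223·6 − 33² = 249.
α = (60·6 − 33·7)/249 = 43/83; β = (223·7 − 33·60)/249 = -419/249.
At t = 0: v̂ = (43/83)·(0) + (-419/249)·(1) = -419/249.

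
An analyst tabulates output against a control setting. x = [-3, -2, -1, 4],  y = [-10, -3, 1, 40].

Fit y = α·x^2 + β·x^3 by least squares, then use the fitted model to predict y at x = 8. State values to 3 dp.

AᵀA·[α, β]ᵀ = Aᵀy reads: 354·α + 748·β = 539;  748·α + 4890·β = 2853.
(Σx^2·x^2 = 354, Σx^2·x^3 = 748, Σx^3·x^3 = 4890, Σx^2·y = 539, Σx^3·y = 2853.)
det = 354·4890 − 748² = 1171556.
α = (539·4890 − 748·2853)/1171556 = 250833/585778; β = (354·2853 − 748·539)/1171556 = 303395/585778.
At x = 8: ŷ = (250833/585778)·(64) + (303395/585778)·(512) = 85695776/292889.

ŷ = 292.588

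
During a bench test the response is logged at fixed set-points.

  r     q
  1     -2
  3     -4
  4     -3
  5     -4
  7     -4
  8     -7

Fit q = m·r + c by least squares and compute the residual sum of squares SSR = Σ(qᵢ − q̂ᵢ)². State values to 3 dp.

SSR = 4.280

With design matrix X, XᵀX = [[164, 28]; [28, 6]] and Xᵀq = [-130, -24]ᵀ.
Determinant 164·6 − 28² = 200.
m = ((-130)·6 − 28·(-24))/200 = -27/50; c = (164·(-24) − 28·(-130))/200 = -37/25.
Residuals: 1/50, -9/10, 16/25, 9/50, 63/50, -6/5; SSR = 107/25.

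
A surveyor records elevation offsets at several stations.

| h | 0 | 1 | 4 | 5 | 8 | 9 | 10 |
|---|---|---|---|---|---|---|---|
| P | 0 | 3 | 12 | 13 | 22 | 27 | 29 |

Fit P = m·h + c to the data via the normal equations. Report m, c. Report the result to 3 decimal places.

Normal-equation sums: Σh·h = 287, Σh = 37, Σ1 = 7.
Right-hand side: Σh·P = 825, ΣP = 106.
Δ = 287·7 − 37² = 640.
m = (825·7 − 37·106)/640 = 1853/640; c = (287·106 − 37·825)/640 = -103/640.

m = 2.895, c = -0.161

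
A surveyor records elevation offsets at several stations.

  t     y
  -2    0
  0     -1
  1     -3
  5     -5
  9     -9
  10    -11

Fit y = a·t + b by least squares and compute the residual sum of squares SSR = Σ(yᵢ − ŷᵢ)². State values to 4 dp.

SSR = 2.1682

From the data, Σt·t = 211, Σt = 23, Σ1 = 6.
And Σt·y = -219, Σy = -29.
Normal equations: [[211, 23]; [23, 6]]·[a, b]ᵀ = [-219, -29]ᵀ.
det = 211·6 − 23² = 737.
a = ((-219)·6 − 23·(-29))/737 = -647/737; b = (211·(-29) − 23·(-219))/737 = -1082/737.
Residuals: -212/737, 345/737, -482/737, 632/737, 272/737, -555/737; SSR = 1598/737.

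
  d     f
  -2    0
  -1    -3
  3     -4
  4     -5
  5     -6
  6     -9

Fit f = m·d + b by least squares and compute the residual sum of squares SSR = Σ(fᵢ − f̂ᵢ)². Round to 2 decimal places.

SSR = 6.80

Setting ∂/∂m … = 0 gives: 91·m + 15·b = -113;  15·m + 6·b = -27.
Eliminating b: 6·(row 1) − 15·(row 2) gives 321·m = 6·(-113) − 15·(-27) = -273, so m = -91/107.
Then b = ((-27) − 15·(-91/107))/6 = -254/107.
Residuals: 72/107, -158/107, 99/107, 83/107, 67/107, -163/107; SSR = 728/107.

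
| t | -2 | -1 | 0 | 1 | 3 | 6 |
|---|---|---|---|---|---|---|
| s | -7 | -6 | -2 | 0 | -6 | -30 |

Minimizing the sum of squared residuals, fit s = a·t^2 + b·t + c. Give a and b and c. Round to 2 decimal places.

Setting ∂/∂a … = 0 gives: 1395·a + 235·b + 51·c = -1168;  235·a + 51·b + 7·c = -178;  51·a + 7·b + 6·c = -51.
(Σt^2·t^2 = 1395, Σt^2·t = 235, Σt^2 = 51, Σt·t = 51, Σt = 7, Σ1 = 6, Σt^2·s = -1168, Σt·s = -178, Σs = -51.)
Inverting the 3×3 Gram matrix, [a, b, c]ᵀ = [-31993/31152, 14967/10384, -11309/7788]ᵀ.

a = -1.03, b = 1.44, c = -1.45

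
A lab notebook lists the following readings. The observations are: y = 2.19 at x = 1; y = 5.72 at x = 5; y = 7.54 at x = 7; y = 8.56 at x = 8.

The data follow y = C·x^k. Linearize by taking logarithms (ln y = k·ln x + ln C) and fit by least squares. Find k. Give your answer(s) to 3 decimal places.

Linearized form: ln y = k·ln x + ln C. From the 4 transformed points,
XᵀX = [[10.7009, 5.6348]; [5.6348, 4]], rhs = [11.2027, 6.6952]ᵀ  (here Σln x = 5.6348, Σ(ln x)² = 10.7009, Σln y = 6.6952, Σln x·ln y = 11.2027).
Δ = 10.7009·4 − (5.6348)² = 11.0529; k = (11.2027·4 − 5.6348·6.6952)/11.0529 = 0.64101, ln C = (10.7009·6.6952 − 5.6348·11.2027)/11.0529 = 0.77081.

k = 0.641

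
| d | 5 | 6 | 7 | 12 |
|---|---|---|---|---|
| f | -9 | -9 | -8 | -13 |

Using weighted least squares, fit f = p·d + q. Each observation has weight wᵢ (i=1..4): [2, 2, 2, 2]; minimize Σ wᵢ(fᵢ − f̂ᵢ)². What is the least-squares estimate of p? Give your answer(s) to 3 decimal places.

p = -0.638

Compute the Gram sums: Σwᵢ·d·d = 508, Σwᵢ·d = 60, Σwᵢ·1 = 8.
Right-hand side: Σwᵢ·d·f = -622, Σwᵢ·f = -78.
Eliminating q: 8·(row 1) − 60·(row 2) gives 464·p = 8·(-622) − 60·(-78) = -296, so p = -37/58.
Then q = ((-78) − 60·(-37/58))/8 = -144/29.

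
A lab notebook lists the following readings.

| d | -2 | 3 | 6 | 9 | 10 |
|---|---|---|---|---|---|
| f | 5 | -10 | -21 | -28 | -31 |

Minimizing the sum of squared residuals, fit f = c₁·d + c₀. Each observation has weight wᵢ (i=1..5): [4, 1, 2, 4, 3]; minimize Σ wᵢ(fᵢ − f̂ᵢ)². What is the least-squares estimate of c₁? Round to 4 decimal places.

Forming XᵀWX = [[721, 73]; [73, 14]] and XᵀWf = [-2260, -237]ᵀ gives XᵀWX·[c₁, c₀]ᵀ = XᵀWf.
det = 721·14 − 73² = 4765.
c₁ = ((-2260)·14 − 73·(-237))/4765 = -14339/4765; c₀ = (721·(-237) − 73·(-2260))/4765 = -5897/4765.

c₁ = -3.0092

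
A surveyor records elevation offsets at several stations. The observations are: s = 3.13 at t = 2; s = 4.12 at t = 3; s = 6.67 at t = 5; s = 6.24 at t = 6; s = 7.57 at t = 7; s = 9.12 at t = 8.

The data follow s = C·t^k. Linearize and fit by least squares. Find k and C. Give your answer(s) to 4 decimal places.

k = 0.7338, C = 1.8701

Taking logs, ln s = k·ln t + ln C, so regress ln s on ln t.
Sums: Σln t = 9.2183, Σ(ln t)² = 15.5987, Σln s = 10.5201, Σln t·ln s = 17.2166.
Normal system: [[15.5987, 9.2183]; [9.2183, 6]]·[k, ln C]ᵀ = [17.2166, 10.5201]ᵀ.
Slope k = (n·Σln t·ln s − Σln t·Σln s)/(n·Σ(ln t)² − (Σln t)²) = (6·17.2166 − 9.2183·10.5201)/8.6152 = 0.73377; ln C = (Σln s − k·Σln t)/n = 0.62600, so C = exp(0.62600) = 1.87012.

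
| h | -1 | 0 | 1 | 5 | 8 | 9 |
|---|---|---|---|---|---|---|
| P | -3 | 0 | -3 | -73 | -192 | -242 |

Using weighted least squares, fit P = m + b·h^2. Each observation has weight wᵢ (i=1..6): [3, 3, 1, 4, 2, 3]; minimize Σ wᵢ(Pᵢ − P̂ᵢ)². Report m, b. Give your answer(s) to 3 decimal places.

Compute the Gram sums: Σwᵢ·1 = 16, Σwᵢ·h^2 = 475, Σwᵢ·h^2·h^2 = 30379.
And Σwᵢ·P = -1414, Σwᵢ·h^2·P = -90694.
So XᵀWX·[m, b]ᵀ = XᵀWP: [[16, 475]; [475, 30379]]·[m, b]ᵀ = [-1414, -90694]ᵀ.
Eliminating b: 30379·(row 1) − 475·(row 2) gives 260439·m = 30379·(-1414) − 475·(-90694) = 123744, so m = 41248/86813.
Then b = ((-90694) − 475·(41248/86813))/30379 = -259818/86813.

m = 0.475, b = -2.993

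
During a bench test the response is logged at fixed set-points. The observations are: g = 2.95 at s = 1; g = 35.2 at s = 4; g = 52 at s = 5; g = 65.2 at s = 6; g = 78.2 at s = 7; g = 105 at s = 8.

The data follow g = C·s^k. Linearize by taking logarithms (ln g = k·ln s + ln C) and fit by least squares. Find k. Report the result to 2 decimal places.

Let Y = ln g. Fitting Y = k·ln s + ln C by least squares:
AᵀA = [[15.8331, 8.8128]; [8.8128, 6]], rhs = [36.9413, 21.7848]ᵀ  (here Σln s = 8.8128, Σ(ln s)² = 15.8331, Σln g = 21.7848, Σln s·ln g = 36.9413).
Δ = 15.8331·6 − (8.8128)² = 17.3327; k = (36.9413·6 − 8.8128·21.7848)/17.3327 = 1.71134, ln C = (15.8331·21.7848 − 8.8128·36.9413)/17.3327 = 1.11717.

k = 1.71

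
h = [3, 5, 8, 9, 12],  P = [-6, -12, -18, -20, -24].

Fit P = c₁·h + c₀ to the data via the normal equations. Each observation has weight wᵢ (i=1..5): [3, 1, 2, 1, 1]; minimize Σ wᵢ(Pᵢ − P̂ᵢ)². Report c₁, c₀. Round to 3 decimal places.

Forming XᵀWX = [[405, 51]; [51, 8]] and XᵀWP = [-870, -110]ᵀ gives XᵀWX·[c₁, c₀]ᵀ = XᵀWP.
Eliminating c₀: 8·(row 1) − 51·(row 2) gives 639·c₁ = 8·(-870) − 51·(-110) = -1350, so c₁ = -150/71.
Then c₀ = ((-110) − 51·(-150/71))/8 = -20/71.

c₁ = -2.113, c₀ = -0.282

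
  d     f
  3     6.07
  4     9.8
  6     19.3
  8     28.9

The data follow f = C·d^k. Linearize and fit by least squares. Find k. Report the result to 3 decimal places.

k = 1.603

Linearized form: ln f = k·ln d + ln C. From the 4 transformed points,
XᵀX = [[10.6632, 6.3561]; [6.3561, 4]], rhs = [17.4440, 10.4097]ᵀ  (here Σln d = 6.3561, Σ(ln d)² = 10.6632, Σln f = 10.4097, Σln d·ln f = 17.4440).
Solving (det = 2.2529): k = 1.60273, ln C = 0.05564.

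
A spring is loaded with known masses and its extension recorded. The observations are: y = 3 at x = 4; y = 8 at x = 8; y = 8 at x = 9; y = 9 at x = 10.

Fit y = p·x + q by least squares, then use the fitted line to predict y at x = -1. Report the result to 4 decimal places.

Compute the Gram sums: Σx·x = 261, Σx = 31, Σ1 = 4.
For Aᵀy: Σx·y = 238, Σy = 28.
Normal equations: [[261, 31]; [31, 4]]·[p, q]ᵀ = [238, 28]ᵀ.
det = 261·4 − 31² = 83.
p = (238·4 − 31·28)/83 = 84/83; q = (261·28 − 31·238)/83 = -70/83.
At x = -1: ŷ = (84/83)·(-1) + (-70/83)·(1) = -154/83.

ŷ = -1.8554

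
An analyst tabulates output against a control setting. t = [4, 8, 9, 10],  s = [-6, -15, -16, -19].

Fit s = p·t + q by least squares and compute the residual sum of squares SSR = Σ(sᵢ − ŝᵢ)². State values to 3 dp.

SSR = 0.699

The normal equations are: 261·p + 31·q = -478;  31·p + 4·q = -56.
(Σt·t = 261, Σt = 31, Σ1 = 4, Σt·s = -478, Σs = -56.)
Eliminating q: 4·(row 1) − 31·(row 2) gives 83·p = 4·(-478) − 31·(-56) = -176, so p = -176/83.
Then q = ((-56) − 31·(-176/83))/4 = 202/83.
Residuals: 4/83, -39/83, 54/83, -19/83; SSR = 58/83.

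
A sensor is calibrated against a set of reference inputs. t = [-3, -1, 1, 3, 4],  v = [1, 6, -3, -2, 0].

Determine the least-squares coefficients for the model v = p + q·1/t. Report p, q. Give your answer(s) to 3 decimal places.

Entries of AᵀA: Σ1 = 5, Σ1/t = 1/4, Σ1/t·1/t = 329/144.
Moment sums: Σv = 2, Σ1/t·v = -10.
So AᵀA·[p, q]ᵀ = Aᵀv: [[5, 1/4]; [1/4, 329/144]]·[p, q]ᵀ = [2, -10]ᵀ.
det = 5·(329/144) − (1/4)² = 409/36.
p = (2·(329/144) − (1/4)·(-10))/(409/36) = 509/818; q = (5·(-10) − (1/4)·2)/(409/36) = -1818/409.

p = 0.622, q = -4.445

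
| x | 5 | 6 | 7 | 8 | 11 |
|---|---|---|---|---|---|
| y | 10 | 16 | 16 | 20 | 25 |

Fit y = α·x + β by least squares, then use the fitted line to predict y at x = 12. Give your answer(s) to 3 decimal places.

The normal system MᵀM·[α, β]ᵀ = Mᵀy is [[295, 37]; [37, 5]]·[α, β]ᵀ = [693, 87]ᵀ.
Determinant 295·5 − 37² = 106.
α = (693·5 − 37·87)/106 = 123/53; β = (295·87 − 37·693)/106 = 12/53.
At x = 12: ŷ = (123/53)·(12) + (12/53)·(1) = 1488/53.

ŷ = 28.075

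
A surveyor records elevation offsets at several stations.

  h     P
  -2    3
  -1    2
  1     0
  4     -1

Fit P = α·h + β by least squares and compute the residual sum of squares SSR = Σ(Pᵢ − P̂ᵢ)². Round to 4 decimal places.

SSR = 0.6667

Sums needed: Σh·h = 22, Σh = 2, Σ1 = 4.
For AᵀP: Σh·P = -12, ΣP = 4.
Eliminating β: 4·(row 1) − 2·(row 2) gives 84·α = 4·(-12) − 2·4 = -56, so α = -2/3.
Then β = (4 − 2·(-2/3))/4 = 4/3.
Residuals: 1/3, 0, -2/3, 1/3; SSR = 2/3.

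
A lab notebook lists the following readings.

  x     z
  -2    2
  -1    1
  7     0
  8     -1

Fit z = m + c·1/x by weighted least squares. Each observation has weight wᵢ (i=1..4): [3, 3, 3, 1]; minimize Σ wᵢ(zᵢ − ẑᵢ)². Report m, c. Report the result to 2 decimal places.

m = 0.28, c = -1.31

Compute the Gram sums: Σwᵢ·1 = 10, Σwᵢ·1/x = -221/56, Σwᵢ·1/x·1/x = 12001/3136.
Right-hand side: Σwᵢ·z = 8, Σwᵢ·1/x·z = -49/8.
Normal equations: [[10, -221/56]; [-221/56, 12001/3136]]·[m, c]ᵀ = [8, -49/8]ᵀ.
Δ = 10·(12001/3136) − (-221/56)² = 10167/448.
m = (8·(12001/3136) − (-221/56)·(-49/8))/(10167/448) = 6735/23723; c = (10·(-49/8) − (-221/56)·8)/(10167/448) = -4432/3389.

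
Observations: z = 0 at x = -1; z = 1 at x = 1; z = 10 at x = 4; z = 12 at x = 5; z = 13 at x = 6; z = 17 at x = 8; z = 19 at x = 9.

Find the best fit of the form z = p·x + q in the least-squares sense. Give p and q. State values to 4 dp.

With design matrix M, MᵀM = [[224, 32]; [32, 7]] and Mᵀz = [486, 72]ᵀ.
det = 224·7 − 32² = 544.
p = (486·7 − 32·72)/544 = 549/272; q = (224·72 − 32·486)/544 = 18/17.

p = 2.0184, q = 1.0588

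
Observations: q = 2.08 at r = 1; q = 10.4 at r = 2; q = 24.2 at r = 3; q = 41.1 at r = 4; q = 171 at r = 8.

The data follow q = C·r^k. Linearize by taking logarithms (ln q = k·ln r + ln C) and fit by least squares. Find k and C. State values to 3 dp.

k = 2.108, C = 2.241

With ln qᵢ as the transformed response and ln rᵢ as the regressor:
Σln r = 5.2575, Σ(ln r)² = 7.9333, Σln q = 15.1182, Σln r·ln q = 20.9671.
Normal system: [[7.9333, 5.2575]; [5.2575, 5]]·[k, ln C]ᵀ = [20.9671, 15.1182]ᵀ.
Slope k = (n·Σln r·ln q − Σln r·Σln q)/(n·Σ(ln r)² − (Σln r)²) = (5·20.9671 − 5.2575·15.1182)/12.0252 = 2.10819; ln C = (Σln q − k·Σln r)/n = 0.80688, so C = exp(0.80688) = 2.24090.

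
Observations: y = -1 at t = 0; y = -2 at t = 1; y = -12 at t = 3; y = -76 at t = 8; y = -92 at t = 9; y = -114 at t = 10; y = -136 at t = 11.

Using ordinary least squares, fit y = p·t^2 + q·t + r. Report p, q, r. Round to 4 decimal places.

The normal system XᵀX·[p, q, r]ᵀ = Xᵀy is [[35380, 3600, 376]; [3600, 376, 42]; [376, 42, 7]]·[p, q, r]ᵀ = [-40282, -4110, -433]ᵀ.
Row-reducing yields p = -22987/22286, q = -11298/11143, r = -4121/11143.

p = -1.0315, q = -1.0139, r = -0.3698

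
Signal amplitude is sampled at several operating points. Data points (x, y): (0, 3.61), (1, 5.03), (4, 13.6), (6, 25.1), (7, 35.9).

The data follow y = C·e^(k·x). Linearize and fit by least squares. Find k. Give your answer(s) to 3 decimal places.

k = 0.326

Taking logs, ln y = k·x + ln C, so regress ln y on x.
XᵀX = [[102.0000, 18.0000]; [18.0000, 5]], rhs = [56.4581, 12.3128]ᵀ  (here Σx = 18.0000, Σ(x)² = 102.0000, Σln y = 12.3128, Σx·ln y = 56.4581).
Solving (det = 186.0000): k = 0.32613, ln C = 1.28850.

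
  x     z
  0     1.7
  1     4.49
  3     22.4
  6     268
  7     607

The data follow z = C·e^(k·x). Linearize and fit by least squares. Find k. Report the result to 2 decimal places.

k = 0.83

With ln zᵢ as the transformed response and xᵢ as the regressor:
Over the data: Σx = 17.0000, Σ(x)² = 95.0000, Σln z = 17.1411, Σx·ln z = 89.2347.
Normal system: [[95.0000, 17.0000]; [17.0000, 5]]·[k, ln C]ᵀ = [89.2347, 17.1411]ᵀ.
Δ = 95.0000·5 − (17.0000)² = 186.0000; k = (89.2347·5 − 17.0000·17.1411)/186.0000 = 0.83213, ln C = (95.0000·17.1411 − 17.0000·89.2347)/186.0000 = 0.59899.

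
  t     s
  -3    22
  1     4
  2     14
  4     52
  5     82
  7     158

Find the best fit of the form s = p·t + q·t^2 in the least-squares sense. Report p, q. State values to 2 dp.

p = 1.36, q = 3.01

Entries of AᵀA: Σt·t = 104, Σt·t^2 = 514, Σt^2·t^2 = 3380.
And Σt·s = 1690, Σt^2·s = 10882.
Normal equations: [[104, 514]; [514, 3380]]·[p, q]ᵀ = [1690, 10882]ᵀ.
Eliminating q: 3380·(row 1) − 514·(row 2) gives 87324·p = 3380·1690 − 514·10882 = 118852, so p = 29713/21831.
Then q = (10882 − 514·(29713/21831))/3380 = 65767/21831.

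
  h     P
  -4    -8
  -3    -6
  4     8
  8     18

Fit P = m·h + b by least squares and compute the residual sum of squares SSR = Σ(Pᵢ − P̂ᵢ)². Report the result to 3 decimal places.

SSR = 1.154

Entries of XᵀX: Σh·h = 105, Σh = 5, Σ1 = 4.
Moment sums: Σh·P = 226, ΣP = 12.
So XᵀX·[m, b]ᵀ = XᵀP: [[105, 5]; [5, 4]]·[m, b]ᵀ = [226, 12]ᵀ.
det = 105·4 − 5² = 395.
m = (226·4 − 5·12)/395 = 844/395; b = (105·12 − 5·226)/395 = 26/79.
Residuals: 86/395, 32/395, -346/395, 228/395; SSR = 456/395.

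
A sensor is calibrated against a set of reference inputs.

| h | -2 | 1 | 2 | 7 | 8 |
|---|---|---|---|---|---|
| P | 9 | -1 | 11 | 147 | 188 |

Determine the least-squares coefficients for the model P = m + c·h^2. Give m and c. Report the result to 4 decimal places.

m = -2.5154, c = 3.0047

Normal-equation sums: Σ1 = 5, Σh^2 = 122, Σh^2·h^2 = 6530.
For AᵀP: ΣP = 354, Σh^2·P = 19314.
So AᵀA·[m, c]ᵀ = AᵀP: [[5, 122]; [122, 6530]]·[m, c]ᵀ = [354, 19314]ᵀ.
Eliminating c: 6530·(row 1) − 122·(row 2) gives 17766·m = 6530·354 − 122·19314 = -44688, so m = -1064/423.
Then c = (19314 − 122·(-1064/423))/6530 = 1271/423.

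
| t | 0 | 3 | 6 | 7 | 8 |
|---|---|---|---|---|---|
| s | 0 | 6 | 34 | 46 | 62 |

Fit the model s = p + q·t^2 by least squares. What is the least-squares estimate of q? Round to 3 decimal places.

q = 0.980

Normal-equation sums: Σ1 = 5, Σt^2 = 158, Σt^2·t^2 = 7874.
And Σs = 148, Σt^2·s = 7500.
MᵀM·[p, q]ᵀ = Mᵀs becomes [[5, 158]; [158, 7874]]·[p, q]ᵀ = [148, 7500]ᵀ.
Eliminating q: 7874·(row 1) − 158·(row 2) gives 14406·p = 7874·148 − 158·7500 = -19648, so p = -9824/7203.
Then q = (7500 − 158·(-9824/7203))/7874 = 7058/7203.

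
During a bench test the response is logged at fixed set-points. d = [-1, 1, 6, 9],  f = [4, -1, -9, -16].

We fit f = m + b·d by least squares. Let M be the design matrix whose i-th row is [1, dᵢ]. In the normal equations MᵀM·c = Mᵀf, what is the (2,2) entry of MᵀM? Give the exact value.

119

Row 2 ↔ basis d, column 2 ↔ basis d, so (MᵀM)_{2,2} = Σᵢ (d)·(d) = (-1)·(-1) + (1)·(1) + (6)·(6) + (9)·(9) = 119.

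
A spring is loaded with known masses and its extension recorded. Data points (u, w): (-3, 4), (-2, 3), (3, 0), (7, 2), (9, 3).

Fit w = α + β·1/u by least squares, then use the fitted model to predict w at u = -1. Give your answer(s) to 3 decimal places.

ŵ = 5.532

Compute the Gram sums: Σ1 = 5, Σ1/u = -31/126, Σ1/u·1/u = 8017/15876.
Moment sums: Σw = 12, Σ1/u·w = -31/14.
Normal equations: [[5, -31/126]; [-31/126, 8017/15876]]·[α, β]ᵀ = [12, -31/14]ᵀ.
det = 5·(8017/15876) − (-31/126)² = 9781/3969.
α = (12·(8017/15876) − (-31/126)·(-31/14))/(9781/3969) = 87555/39124; β = (5·(-31/14) − (-31/126)·12)/(9781/3969) = -64449/19562.
At u = -1: ŵ = (87555/39124)·(1) + (-64449/19562)·(-1) = 216453/39124.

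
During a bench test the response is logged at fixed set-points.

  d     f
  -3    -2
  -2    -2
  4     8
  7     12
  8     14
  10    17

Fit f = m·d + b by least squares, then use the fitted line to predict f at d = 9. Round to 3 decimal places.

f̂ = 15.368

The normal equations are: 242·m + 24·b = 408;  24·m + 6·b = 47.
Determinant 242·6 − 24² = 876.
m = (408·6 − 24·47)/876 = 110/73; b = (242·47 − 24·408)/876 = 791/438.
At d = 9: f̂ = (110/73)·(9) + (791/438)·(1) = 6731/438.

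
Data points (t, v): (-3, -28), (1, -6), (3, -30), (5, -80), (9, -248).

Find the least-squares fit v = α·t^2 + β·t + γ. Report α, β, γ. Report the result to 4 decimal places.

α = -2.9821, β = -0.4571, γ = -2.4750

Compute the Gram sums: Σt^2·t^2 = 7349, Σt^2·t = 855, Σt^2 = 125, Σt·t = 125, Σt = 15, Σ1 = 5.
And Σt^2·v = -22616, Σt·v = -2644, Σv = -392.
AᵀA·[α, β, γ]ᵀ = Aᵀv becomes [[7349, 855, 125]; [855, 125, 15]; [125, 15, 5]]·[α, β, γ]ᵀ = [-22616, -2644, -392]ᵀ.
Solving the 3×3 system (Gaussian elimination) gives α = -167/56, β = -16/35, γ = -99/40.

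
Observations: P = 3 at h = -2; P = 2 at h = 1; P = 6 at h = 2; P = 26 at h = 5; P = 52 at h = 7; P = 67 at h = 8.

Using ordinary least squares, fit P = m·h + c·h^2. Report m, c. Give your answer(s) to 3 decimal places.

m = 0.513, c = 0.981

Entries of AᵀA: Σh·h = 147, Σh·h^2 = 981, Σh^2·h^2 = 7155.
Right-hand side: Σh·P = 1038, Σh^2·P = 7524.
AᵀA·[m, c]ᵀ = AᵀP becomes [[147, 981]; [981, 7155]]·[m, c]ᵀ = [1038, 7524]ᵀ.
det = 147·7155 − 981² = 89424.
m = (1038·7155 − 981·7524)/89424 = 283/552; c = (147·7524 − 981·1038)/89424 = 1625/1656.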